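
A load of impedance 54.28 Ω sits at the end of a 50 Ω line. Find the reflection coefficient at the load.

Γ = (Z_L − Z_0)/(Z_L + Z_0) = (54.28 − 50)/(54.28 + 50) = 4.28/104.3

Γ = 0.041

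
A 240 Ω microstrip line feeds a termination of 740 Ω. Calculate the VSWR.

Γ = (740 − 240)/(740 + 240) = 0.51
VSWR = (1 + 0.51)/(1 − 0.51)

VSWR ≈ 3.08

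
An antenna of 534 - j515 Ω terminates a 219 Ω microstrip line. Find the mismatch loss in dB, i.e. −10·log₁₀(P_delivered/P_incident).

mismatch loss ≈ 2.5 dB

Γ = (315 − j515)/(753 − j515), |Γ| = 0.662
|Γ|² = 0.438, so P_del/P_inc = 1 − |Γ|² = 0.562
ML = −10·log₁₀(1 − |Γ|²)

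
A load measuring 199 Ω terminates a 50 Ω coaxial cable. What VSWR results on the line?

VSWR ≈ 3.98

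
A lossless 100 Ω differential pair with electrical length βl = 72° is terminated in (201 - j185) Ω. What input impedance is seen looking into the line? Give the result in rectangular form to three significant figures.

Z_in ≈ 25.3 − j5.08 Ω

tan(βl) = tan(72°) = 3.08
Z_in = Z_0·(Z_L + jZ_0·tanβl)/(Z_0 + jZ_L·tanβl)
     = 100·(201 + j123)/(669 + j619)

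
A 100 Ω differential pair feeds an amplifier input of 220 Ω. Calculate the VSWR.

VSWR ≈ 2.2

For a purely resistive load, VSWR = R_L/Z_0 or Z_0/R_L (whichever > 1) = 220/100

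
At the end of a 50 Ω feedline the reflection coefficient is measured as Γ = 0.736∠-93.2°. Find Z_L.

Z_L = Z_0·(1 + Γ)/(1 − Γ) = 50·(0.959 − j0.735)/(1.04 + j0.735)

Z_L ≈ 14.1 − j45.3 Ω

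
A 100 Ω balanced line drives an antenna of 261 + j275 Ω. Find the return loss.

Γ = (161 + j275)/(361 + j275), |Γ| = 0.702
RL = −20·log₁₀|Γ| = −20·log₁₀(0.702)

RL ≈ 3.07 dB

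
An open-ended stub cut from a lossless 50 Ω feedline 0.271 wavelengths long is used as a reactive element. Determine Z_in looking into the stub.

βl = 2π × 0.271 = 97.6°
tan(βl) = -7.53
For an open-ended stub, Z_in = −jZ_0·cot(βl) = −jZ_0/tan(βl)

Z_in ≈ +j6.64 Ω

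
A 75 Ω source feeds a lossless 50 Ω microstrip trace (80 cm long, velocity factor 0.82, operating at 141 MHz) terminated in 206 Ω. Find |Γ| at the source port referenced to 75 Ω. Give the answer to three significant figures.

λ = v/f = 0.82·c / 141 MHz = 1.74 m
βl = 2π·l/λ = 2π × 0.459 = 165°
tan(βl) = -0.267
Z_in = Z_0·(Z_L + jZ_0·tanβl)/(Z_0 + jZ_L·tanβl) = 100 + j96.5 Ω
Γ_s = (Z_in − Z_s)/(Z_in + Z_s) = (25 + j96.5)/(175 + j96.5), |Γ_s| = 0.499

|Γ| ≈ 0.499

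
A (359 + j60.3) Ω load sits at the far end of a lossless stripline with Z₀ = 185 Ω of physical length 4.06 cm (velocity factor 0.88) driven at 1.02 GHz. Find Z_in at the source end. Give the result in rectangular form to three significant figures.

λ = v/f = 0.88·c / 1.02 GHz = 0.259 m
βl = 2π·l/λ = 2π × 0.157 = 56.5°
tan(βl) = tan(56.5°) = 1.51
Z_in = Z_0·(Z_L + jZ_0·tanβl)/(Z_0 + jZ_L·tanβl)
     = 185·(359 + j339)/(94 + j542)

Z_in ≈ 133 − j99.5 Ω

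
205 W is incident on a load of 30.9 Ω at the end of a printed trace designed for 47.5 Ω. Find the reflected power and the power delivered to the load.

Γ = (30.9 − 47.5)/(30.9 + 47.5) = -0.212
|Γ|² = 0.0448
P_refl = |Γ|²·P_inc = 9.19 W, P_del = (1 − |Γ|²)·P_inc = 196 W

P_reflected ≈ 9.19 W; P_delivered ≈ 196 W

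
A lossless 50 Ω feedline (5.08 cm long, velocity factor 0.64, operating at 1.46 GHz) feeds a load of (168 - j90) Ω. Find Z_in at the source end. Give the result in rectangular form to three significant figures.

λ = v/f = 0.64·c / 1.46 GHz = 0.132 m
βl = 2π·l/λ = 2π × 0.386 = 139°
tan(βl) = tan(139°) = -0.867
Z_in = Z_0·(Z_L + jZ_0·tanβl)/(Z_0 + jZ_L·tanβl)
     = 50·(168 − j133)/(-28.1 − j146)

Z_in ≈ 33.4 + j64.1 Ω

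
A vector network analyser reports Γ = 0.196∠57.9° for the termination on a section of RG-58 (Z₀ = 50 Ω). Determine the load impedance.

Z_L = Z_0·(1 + Γ)/(1 − Γ) = 50·(1.1 + j0.166)/(0.896 − j0.166)

Z_L ≈ 57.9 + j20 Ω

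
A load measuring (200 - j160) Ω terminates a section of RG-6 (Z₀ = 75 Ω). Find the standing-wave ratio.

VSWR ≈ 4.53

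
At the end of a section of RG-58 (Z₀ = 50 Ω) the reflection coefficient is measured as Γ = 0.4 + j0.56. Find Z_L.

Z_L = Z_0·(1 + Γ)/(1 − Γ) = 50·(1.4 + j0.56)/(0.6 − j0.56)

Z_L ≈ 39.1 + j83.1 Ω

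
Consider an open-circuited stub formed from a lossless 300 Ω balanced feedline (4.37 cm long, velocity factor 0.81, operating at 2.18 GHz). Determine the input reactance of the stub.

λ = v/f = 0.81·c / 2.18 GHz = 0.111 m
βl = 2π·l/λ = 2π × 0.392 = 141°
tan(βl) = -0.806
For an open-circuited stub, Z_in = −jZ_0·cot(βl) = −jZ_0/tan(βl)

X_in ≈ 372 Ω (inductive)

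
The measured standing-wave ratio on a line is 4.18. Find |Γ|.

|Γ| ≈ 0.614

|Γ| = (S − 1)/(S + 1) = (4.18 − 1)/(4.18 + 1) = 3.18/5.18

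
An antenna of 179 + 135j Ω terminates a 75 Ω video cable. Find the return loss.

RL ≈ 4.55 dB

Γ = (104 + j135)/(254 + j135), |Γ| = 0.592
RL = −20·log₁₀|Γ| = −20·log₁₀(0.592)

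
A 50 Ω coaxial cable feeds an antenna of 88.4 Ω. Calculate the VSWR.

VSWR ≈ 1.77

Γ = (88.4 − 50)/(88.4 + 50) = 0.277
VSWR = (1 + 0.277)/(1 − 0.277)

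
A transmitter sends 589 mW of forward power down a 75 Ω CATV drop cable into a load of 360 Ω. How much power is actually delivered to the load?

Γ = (360 − 75)/(360 + 75) = 0.655
|Γ|² = 0.429
P_refl = |Γ|²·P_inc = 253 mW, P_del = (1 − |Γ|²)·P_inc = 336 mW

P_delivered ≈ 336 mW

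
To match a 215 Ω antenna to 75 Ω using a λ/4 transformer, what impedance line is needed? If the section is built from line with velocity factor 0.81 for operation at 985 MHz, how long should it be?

Z_qwt = √(Z_0·R_L) = √(75 × 215) = √16120
λ = 0.81·c/f = 0.247 m, so l = λ/4 = 0.0617 m

Z_qwt ≈ 127 Ω; length ≈ 6.17 cm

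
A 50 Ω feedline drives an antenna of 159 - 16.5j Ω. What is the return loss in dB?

RL ≈ 5.58 dB

Γ = (109 − j16.5)/(209 − j16.5), |Γ| = 0.526
RL = −20·log₁₀|Γ| = −20·log₁₀(0.526)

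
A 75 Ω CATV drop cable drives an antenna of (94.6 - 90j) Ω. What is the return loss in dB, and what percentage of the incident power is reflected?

Γ = (19.6 − j90)/(169.6 − j90), |Γ| = 0.48
RL = −20·log₁₀(0.48) = 6.38 dB
P_refl/P_inc = |Γ|² = 0.23

RL ≈ 6.38 dB; 23% of incident power reflected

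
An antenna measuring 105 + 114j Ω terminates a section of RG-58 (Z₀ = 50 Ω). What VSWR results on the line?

VSWR ≈ 4.85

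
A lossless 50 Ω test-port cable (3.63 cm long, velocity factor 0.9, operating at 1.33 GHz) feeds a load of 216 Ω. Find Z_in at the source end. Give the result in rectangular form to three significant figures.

Z_in ≈ 14.1 − j22.4 Ω

λ = v/f = 0.9·c / 1.33 GHz = 0.203 m
βl = 2π·l/λ = 2π × 0.179 = 64.4°
tan(βl) = tan(64.4°) = 2.08
Z_in = Z_0·(Z_L + jZ_0·tanβl)/(Z_0 + jZ_L·tanβl)
     = 50·(216 + j104)/(50 + j450)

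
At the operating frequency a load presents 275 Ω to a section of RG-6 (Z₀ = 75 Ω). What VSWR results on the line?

VSWR ≈ 3.67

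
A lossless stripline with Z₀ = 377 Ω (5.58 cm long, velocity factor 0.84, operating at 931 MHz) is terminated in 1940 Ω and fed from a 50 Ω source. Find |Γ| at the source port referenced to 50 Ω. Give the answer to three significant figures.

λ = v/f = 0.84·c / 931 MHz = 0.271 m
βl = 2π·l/λ = 2π × 0.206 = 74.2°
tan(βl) = 3.54
Z_in = Z_0·(Z_L + jZ_0·tanβl)/(Z_0 + jZ_L·tanβl) = 78.9 − j102 Ω
Γ_s = (Z_in − Z_s)/(Z_in + Z_s) = (28.9 − j102)/(129 − j102), |Γ_s| = 0.646

|Γ| ≈ 0.646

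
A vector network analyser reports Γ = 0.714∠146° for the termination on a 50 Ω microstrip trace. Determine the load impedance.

Z_L = Z_0·(1 + Γ)/(1 − Γ) = 50·(0.408 + j0.399)/(1.59 − j0.399)

Z_L ≈ 9.1 + j14.8 Ω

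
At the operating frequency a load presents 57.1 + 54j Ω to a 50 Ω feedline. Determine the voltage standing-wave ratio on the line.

VSWR ≈ 2.66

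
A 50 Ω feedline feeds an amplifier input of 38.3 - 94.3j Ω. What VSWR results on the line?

VSWR ≈ 6.56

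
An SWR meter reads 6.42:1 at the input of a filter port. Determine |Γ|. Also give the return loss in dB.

|Γ| ≈ 0.73; return loss ≈ 2.73 dB

|Γ| = (S − 1)/(S + 1) = (6.42 − 1)/(6.42 + 1) = 5.42/7.42
RL = −20·log₁₀|Γ| = −20·log₁₀(0.73)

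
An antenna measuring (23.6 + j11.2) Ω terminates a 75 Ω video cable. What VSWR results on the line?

VSWR ≈ 3.26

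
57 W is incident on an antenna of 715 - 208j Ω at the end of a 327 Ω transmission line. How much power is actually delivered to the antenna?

|Γ| = |(388 − j208)/(1042 − j208)| = 0.414
|Γ|² = 0.172
P_refl = |Γ|²·P_inc = 9.78 W, P_del = (1 − |Γ|²)·P_inc = 47.2 W

P_delivered ≈ 47.2 W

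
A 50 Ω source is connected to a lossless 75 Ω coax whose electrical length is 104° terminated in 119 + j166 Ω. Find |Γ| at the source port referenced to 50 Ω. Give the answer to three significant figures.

tan(βl) = -4.01
Z_in = Z_0·(Z_L + jZ_0·tanβl)/(Z_0 + jZ_L·tanβl) = 14.7 − j4.16 Ω
Γ_s = (Z_in − Z_s)/(Z_in + Z_s) = (-35.3 − j4.16)/(64.7 − j4.16), |Γ_s| = 0.548

|Γ| ≈ 0.548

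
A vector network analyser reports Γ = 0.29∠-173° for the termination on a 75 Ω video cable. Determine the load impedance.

Z_L ≈ 41.4 − j3.19 Ω

Z_L = Z_0·(1 + Γ)/(1 − Γ) = 75·(0.712 − j0.0353)/(1.29 + j0.0353)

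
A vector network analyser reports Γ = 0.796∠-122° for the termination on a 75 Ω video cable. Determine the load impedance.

Z_L = Z_0·(1 + Γ)/(1 − Γ) = 75·(0.578 − j0.675)/(1.42 + j0.675)

Z_L ≈ 11.1 − j40.9 Ω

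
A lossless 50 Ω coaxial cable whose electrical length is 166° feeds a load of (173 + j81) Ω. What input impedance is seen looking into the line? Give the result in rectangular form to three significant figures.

tan(βl) = tan(166°) = -0.249
Z_in = Z_0·(Z_L + jZ_0·tanβl)/(Z_0 + jZ_L·tanβl)
     = 50·(173 + j68.5)/(70.2 − j43.1)

Z_in ≈ 67.7 + j90.4 Ω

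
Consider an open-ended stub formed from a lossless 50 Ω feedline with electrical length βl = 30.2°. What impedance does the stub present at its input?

Z_in ≈ −j85.9 Ω

tan(βl) = 0.582
For an open-ended stub, Z_in = −jZ_0·cot(βl) = −jZ_0/tan(βl)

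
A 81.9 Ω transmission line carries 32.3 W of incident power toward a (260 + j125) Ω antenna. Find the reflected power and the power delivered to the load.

P_reflected ≈ 11.5 W; P_delivered ≈ 20.8 W

|Γ| = |(178.1 + j125)/(341.9 + j125)| = 0.598
|Γ|² = 0.357
P_refl = |Γ|²·P_inc = 11.5 W, P_del = (1 − |Γ|²)·P_inc = 20.8 W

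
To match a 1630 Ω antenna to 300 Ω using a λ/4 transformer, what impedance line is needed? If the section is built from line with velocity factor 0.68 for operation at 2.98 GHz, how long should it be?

Z_qwt ≈ 699 Ω; length ≈ 1.71 cm

Z_qwt = √(Z_0·R_L) = √(300 × 1630) = √489000
λ = 0.68·c/f = 0.0685 m, so l = λ/4 = 0.0171 m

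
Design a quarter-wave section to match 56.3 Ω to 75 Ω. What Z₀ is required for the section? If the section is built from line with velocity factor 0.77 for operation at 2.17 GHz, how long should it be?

Z_qwt ≈ 65 Ω; length ≈ 2.66 cm

Z_qwt = √(Z_0·R_L) = √(75 × 56.3) = √4222
λ = 0.77·c/f = 0.106 m, so l = λ/4 = 0.0266 m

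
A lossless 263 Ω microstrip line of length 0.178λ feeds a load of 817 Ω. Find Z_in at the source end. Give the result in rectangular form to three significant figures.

βl = 2π × 0.178 = 64.1°
tan(βl) = tan(64.1°) = 2.06
Z_in = Z_0·(Z_L + jZ_0·tanβl)/(Z_0 + jZ_L·tanβl)
     = 263·(817 + j541)/(263 + j1680)

Z_in ≈ 102 − j112 Ω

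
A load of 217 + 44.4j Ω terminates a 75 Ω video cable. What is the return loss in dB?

RL ≈ 5.96 dB

Γ = (142 + j44.4)/(292 + j44.4), |Γ| = 0.504
RL = −20·log₁₀|Γ| = −20·log₁₀(0.504)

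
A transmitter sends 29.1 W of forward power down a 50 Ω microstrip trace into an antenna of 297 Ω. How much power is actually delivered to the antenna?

Γ = (297 − 50)/(297 + 50) = 0.712
|Γ|² = 0.507
P_refl = |Γ|²·P_inc = 14.7 W, P_del = (1 − |Γ|²)·P_inc = 14.4 W

P_delivered ≈ 14.4 W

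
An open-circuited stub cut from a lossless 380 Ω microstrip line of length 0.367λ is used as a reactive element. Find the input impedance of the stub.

βl = 2π × 0.367 = 132°
tan(βl) = -1.11
For an open-circuited stub, Z_in = −jZ_0·cot(βl) = −jZ_0/tan(βl)

Z_in ≈ +j344 Ω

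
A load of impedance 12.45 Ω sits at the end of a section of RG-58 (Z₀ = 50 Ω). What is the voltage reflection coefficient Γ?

Γ = (Z_L − Z_0)/(Z_L + Z_0) = (12.45 − 50)/(12.45 + 50) = -37.55/62.45

Γ = -0.601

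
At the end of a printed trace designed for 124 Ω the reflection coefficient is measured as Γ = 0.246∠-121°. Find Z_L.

Z_L = Z_0·(1 + Γ)/(1 − Γ) = 124·(0.873 − j0.211)/(1.13 + j0.211)

Z_L ≈ 88.7 − j39.8 Ω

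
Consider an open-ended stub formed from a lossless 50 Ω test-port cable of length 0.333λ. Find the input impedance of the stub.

βl = 2π × 0.333 = 120°
tan(βl) = -1.74
For an open-ended stub, Z_in = −jZ_0·cot(βl) = −jZ_0/tan(βl)

Z_in ≈ +j28.7 Ω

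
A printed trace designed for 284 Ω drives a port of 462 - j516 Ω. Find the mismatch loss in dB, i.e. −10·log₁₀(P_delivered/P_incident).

mismatch loss ≈ 1.95 dB

Γ = (178 − j516)/(746 − j516), |Γ| = 0.602
|Γ|² = 0.362, so P_del/P_inc = 1 − |Γ|² = 0.638
ML = −10·log₁₀(1 − |Γ|²)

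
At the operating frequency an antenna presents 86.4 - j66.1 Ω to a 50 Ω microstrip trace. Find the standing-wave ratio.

VSWR ≈ 2.98

Γ = (Z_L − Z_0)/(Z_L + Z_0) = (36.4 − j66.1)/(136.4 − j66.1)
|Γ| = 75.5/152 = 0.498
VSWR = (1 + |Γ|)/(1 − |Γ|) = 1.5/0.502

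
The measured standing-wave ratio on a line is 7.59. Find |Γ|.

|Γ| ≈ 0.767

|Γ| = (S − 1)/(S + 1) = (7.59 − 1)/(7.59 + 1) = 6.59/8.59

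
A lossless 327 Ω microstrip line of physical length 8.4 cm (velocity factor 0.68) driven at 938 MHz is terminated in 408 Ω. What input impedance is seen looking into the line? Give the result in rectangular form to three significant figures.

Z_in ≈ 329 + j72.7 Ω

λ = v/f = 0.68·c / 938 MHz = 0.217 m
βl = 2π·l/λ = 2π × 0.386 = 139°
tan(βl) = tan(139°) = -0.868
Z_in = Z_0·(Z_L + jZ_0·tanβl)/(Z_0 + jZ_L·tanβl)
     = 327·(408 − j284)/(327 − j354)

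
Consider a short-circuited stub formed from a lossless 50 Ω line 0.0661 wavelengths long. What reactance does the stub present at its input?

X_in ≈ 22 Ω (inductive)

βl = 2π × 0.0661 = 23.8°
tan(βl) = 0.441
For a short-circuited stub, Z_in = jZ_0·tan(βl)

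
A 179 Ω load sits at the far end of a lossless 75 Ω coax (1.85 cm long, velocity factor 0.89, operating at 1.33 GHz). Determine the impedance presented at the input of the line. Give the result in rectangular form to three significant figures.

Z_in ≈ 74.4 − j67 Ω

λ = v/f = 0.89·c / 1.33 GHz = 0.201 m
βl = 2π·l/λ = 2π × 0.0922 = 33.2°
tan(βl) = tan(33.2°) = 0.654
Z_in = Z_0·(Z_L + jZ_0·tanβl)/(Z_0 + jZ_L·tanβl)
     = 75·(179 + j49)/(75 + j117)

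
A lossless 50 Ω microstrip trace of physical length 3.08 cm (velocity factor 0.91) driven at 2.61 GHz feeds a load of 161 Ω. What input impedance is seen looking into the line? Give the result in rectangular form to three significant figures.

λ = v/f = 0.91·c / 2.61 GHz = 0.105 m
βl = 2π·l/λ = 2π × 0.294 = 106°
tan(βl) = tan(106°) = -3.49
Z_in = Z_0·(Z_L + jZ_0·tanβl)/(Z_0 + jZ_L·tanβl)
     = 50·(161 − j174)/(50 − j561)

Z_in ≈ 16.7 + j12.9 Ω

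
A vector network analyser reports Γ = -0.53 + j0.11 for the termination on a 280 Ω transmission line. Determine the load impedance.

Z_L = Z_0·(1 + Γ)/(1 − Γ) = 280·(0.47 + j0.11)/(1.53 − j0.11)

Z_L ≈ 84.1 + j26.2 Ω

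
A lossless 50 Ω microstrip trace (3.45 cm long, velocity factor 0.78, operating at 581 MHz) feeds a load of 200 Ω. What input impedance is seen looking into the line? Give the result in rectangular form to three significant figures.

Z_in ≈ 40.5 − j66.8 Ω

λ = v/f = 0.78·c / 581 MHz = 0.403 m
βl = 2π·l/λ = 2π × 0.0857 = 30.8°
tan(βl) = tan(30.8°) = 0.597
Z_in = Z_0·(Z_L + jZ_0·tanβl)/(Z_0 + jZ_L·tanβl)
     = 50·(200 + j29.9)/(50 + j119)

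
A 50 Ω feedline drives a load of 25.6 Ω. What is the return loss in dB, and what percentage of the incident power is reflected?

RL ≈ 9.82 dB; 10.4% of incident power reflected

Γ = (25.6 − 50)/(25.6 + 50) = -0.323
RL = −20·log₁₀(0.323) = 9.82 dB
P_refl/P_inc = |Γ|² = 0.104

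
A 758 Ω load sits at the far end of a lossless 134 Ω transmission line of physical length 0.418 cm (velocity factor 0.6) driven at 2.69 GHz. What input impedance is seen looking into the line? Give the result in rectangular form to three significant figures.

λ = v/f = 0.6·c / 2.69 GHz = 0.0669 m
βl = 2π·l/λ = 2π × 0.0625 = 22.5°
tan(βl) = tan(22.5°) = 0.414
Z_in = Z_0·(Z_L + jZ_0·tanβl)/(Z_0 + jZ_L·tanβl)
     = 134·(758 + j55.5)/(134 + j314)

Z_in ≈ 137 − j265 Ω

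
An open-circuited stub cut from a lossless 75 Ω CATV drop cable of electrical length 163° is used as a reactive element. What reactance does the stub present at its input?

X_in ≈ 245 Ω (inductive)

tan(βl) = -0.306
For an open-circuited stub, Z_in = −jZ_0·cot(βl) = −jZ_0/tan(βl)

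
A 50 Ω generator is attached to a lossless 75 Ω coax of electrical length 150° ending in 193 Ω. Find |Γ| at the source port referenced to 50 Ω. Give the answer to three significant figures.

tan(βl) = -0.577
Z_in = Z_0·(Z_L + jZ_0·tanβl)/(Z_0 + jZ_L·tanβl) = 80.2 + j75.9 Ω
Γ_s = (Z_in − Z_s)/(Z_in + Z_s) = (30.2 + j75.9)/(130 + j75.9), |Γ_s| = 0.542

|Γ| ≈ 0.542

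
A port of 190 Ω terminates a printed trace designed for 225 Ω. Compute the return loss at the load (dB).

Γ = (190 − 225)/(190 + 225) = -0.0843
RL = −20·log₁₀|Γ| = −20·log₁₀(0.0843)

RL ≈ 21.5 dB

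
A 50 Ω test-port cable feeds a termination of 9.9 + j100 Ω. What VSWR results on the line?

Γ = (Z_L − Z_0)/(Z_L + Z_0) = (-40.1 + j100)/(59.9 + j100)
|Γ| = 108/117 = 0.924
VSWR = (1 + |Γ|)/(1 − |Γ|) = 1.92/0.0757

VSWR ≈ 25.4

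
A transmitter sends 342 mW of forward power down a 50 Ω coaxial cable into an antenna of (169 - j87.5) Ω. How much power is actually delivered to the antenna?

|Γ| = |(119 − j87.5)/(219 − j87.5)| = 0.626
|Γ|² = 0.392
P_refl = |Γ|²·P_inc = 134 mW, P_del = (1 − |Γ|²)·P_inc = 208 mW

P_delivered ≈ 208 mW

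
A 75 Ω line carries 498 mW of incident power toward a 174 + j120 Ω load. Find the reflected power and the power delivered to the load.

P_reflected ≈ 158 mW; P_delivered ≈ 340 mW

|Γ| = |(99 + j120)/(249 + j120)| = 0.563
|Γ|² = 0.317
P_refl = |Γ|²·P_inc = 158 mW, P_del = (1 − |Γ|²)·P_inc = 340 mW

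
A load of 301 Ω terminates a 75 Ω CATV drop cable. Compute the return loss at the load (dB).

Γ = (301 − 75)/(301 + 75) = 0.601
RL = −20·log₁₀|Γ| = −20·log₁₀(0.601)

RL ≈ 4.42 dB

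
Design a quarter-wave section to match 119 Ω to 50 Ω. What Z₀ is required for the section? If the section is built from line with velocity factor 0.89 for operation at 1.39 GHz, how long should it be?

Z_qwt = √(Z_0·R_L) = √(50 × 119) = √5950
λ = 0.89·c/f = 0.192 m, so l = λ/4 = 0.048 m

Z_qwt ≈ 77.1 Ω; length ≈ 4.8 cm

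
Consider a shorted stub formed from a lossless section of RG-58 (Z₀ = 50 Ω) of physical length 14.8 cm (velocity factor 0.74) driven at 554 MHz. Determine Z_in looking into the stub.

Z_in ≈ −j53.7 Ω

λ = v/f = 0.74·c / 554 MHz = 0.401 m
βl = 2π·l/λ = 2π × 0.369 = 133°
tan(βl) = -1.07
For a shorted stub, Z_in = jZ_0·tan(βl)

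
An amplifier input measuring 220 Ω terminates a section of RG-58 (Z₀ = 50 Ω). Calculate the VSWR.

Γ = (220 − 50)/(220 + 50) = 0.63
VSWR = (1 + 0.63)/(1 − 0.63)

VSWR ≈ 4.4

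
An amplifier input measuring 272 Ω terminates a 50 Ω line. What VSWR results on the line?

VSWR ≈ 5.44

For a purely resistive load, VSWR = R_L/Z_0 or Z_0/R_L (whichever > 1) = 272/50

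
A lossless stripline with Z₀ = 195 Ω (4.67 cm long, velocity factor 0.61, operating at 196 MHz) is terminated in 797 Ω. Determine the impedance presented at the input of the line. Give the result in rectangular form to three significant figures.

λ = v/f = 0.61·c / 196 MHz = 0.934 m
βl = 2π·l/λ = 2π × 0.05 = 18°
tan(βl) = tan(18°) = 0.325
Z_in = Z_0·(Z_L + jZ_0·tanβl)/(Z_0 + jZ_L·tanβl)
     = 195·(797 + j63.4)/(195 + j259)

Z_in ≈ 319 − j360 Ω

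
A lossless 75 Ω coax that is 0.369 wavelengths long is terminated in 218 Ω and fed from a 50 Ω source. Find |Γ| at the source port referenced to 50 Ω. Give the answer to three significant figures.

|Γ| ≈ 0.515

βl = 2π × 0.369 = 133°
tan(βl) = -1.08
Z_in = Z_0·(Z_L + jZ_0·tanβl)/(Z_0 + jZ_L·tanβl) = 43.6 + j55.7 Ω
Γ_s = (Z_in − Z_s)/(Z_in + Z_s) = (-6.44 + j55.7)/(93.6 + j55.7), |Γ_s| = 0.515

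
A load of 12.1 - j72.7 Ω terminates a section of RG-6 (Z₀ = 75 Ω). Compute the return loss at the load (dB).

Γ = (-62.9 − j72.7)/(87.1 − j72.7), |Γ| = 0.847
RL = −20·log₁₀|Γ| = −20·log₁₀(0.847)

RL ≈ 1.44 dB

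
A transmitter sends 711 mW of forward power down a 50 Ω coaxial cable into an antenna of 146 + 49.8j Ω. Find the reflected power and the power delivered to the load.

|Γ| = |(96 + j49.8)/(196 + j49.8)| = 0.535
|Γ|² = 0.286
P_refl = |Γ|²·P_inc = 203 mW, P_del = (1 − |Γ|²)·P_inc = 508 mW

P_reflected ≈ 203 mW; P_delivered ≈ 508 mW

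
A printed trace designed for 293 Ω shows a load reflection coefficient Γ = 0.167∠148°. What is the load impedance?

Z_L ≈ 217 + j39.6 Ω

Z_L = Z_0·(1 + Γ)/(1 − Γ) = 293·(0.858 + j0.0885)/(1.14 − j0.0885)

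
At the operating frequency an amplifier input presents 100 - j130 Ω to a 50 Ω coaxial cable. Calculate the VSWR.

Γ = (Z_L − Z_0)/(Z_L + Z_0) = (50 − j130)/(150 − j130)
|Γ| = 139/198 = 0.702
VSWR = (1 + |Γ|)/(1 − |Γ|) = 1.7/0.298

VSWR ≈ 5.7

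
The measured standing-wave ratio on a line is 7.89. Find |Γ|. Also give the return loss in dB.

|Γ| = (S − 1)/(S + 1) = (7.89 − 1)/(7.89 + 1) = 6.89/8.89
RL = −20·log₁₀|Γ| = −20·log₁₀(0.775)

|Γ| ≈ 0.775; return loss ≈ 2.21 dB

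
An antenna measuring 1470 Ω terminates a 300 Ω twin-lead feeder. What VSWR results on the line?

VSWR ≈ 4.9

For a purely resistive load, VSWR = R_L/Z_0 or Z_0/R_L (whichever > 1) = 1470/300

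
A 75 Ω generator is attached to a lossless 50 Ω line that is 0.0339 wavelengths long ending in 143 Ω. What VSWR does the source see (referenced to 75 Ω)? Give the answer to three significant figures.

βl = 2π × 0.0339 = 12.2°
tan(βl) = 0.216
Z_in = Z_0·(Z_L + jZ_0·tanβl)/(Z_0 + jZ_L·tanβl) = 108 − j56.2 Ω
Γ_s = (Z_in − Z_s)/(Z_in + Z_s) = (33.3 − j56.2)/(183 − j56.2), |Γ_s| = 0.341
VSWR = (1 + |Γ_s|)/(1 − |Γ_s|)

VSWR ≈ 2.03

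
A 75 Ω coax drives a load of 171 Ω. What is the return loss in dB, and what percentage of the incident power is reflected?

Γ = (171 − 75)/(171 + 75) = 0.39
RL = −20·log₁₀(0.39) = 8.17 dB
P_refl/P_inc = |Γ|² = 0.152

RL ≈ 8.17 dB; 15.2% of incident power reflected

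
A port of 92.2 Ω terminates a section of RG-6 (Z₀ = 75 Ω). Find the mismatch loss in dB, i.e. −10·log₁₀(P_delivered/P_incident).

mismatch loss ≈ 0.0462 dB

Γ = (92.2 − 75)/(92.2 + 75) = 0.103
|Γ|² = 0.0106, so P_del/P_inc = 1 − |Γ|² = 0.989
ML = −10·log₁₀(1 − |Γ|²)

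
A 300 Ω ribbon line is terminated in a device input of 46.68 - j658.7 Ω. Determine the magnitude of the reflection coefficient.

|Γ| ≈ 0.948

Γ = (Z_L − Z_0)/(Z_L + Z_0) = (-253.3 − j658.7)/(346.7 − j658.7)
|Γ| = 706/744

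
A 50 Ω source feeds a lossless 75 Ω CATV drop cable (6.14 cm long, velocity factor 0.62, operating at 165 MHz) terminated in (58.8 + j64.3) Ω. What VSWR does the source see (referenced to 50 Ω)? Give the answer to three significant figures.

VSWR ≈ 3.7

λ = v/f = 0.62·c / 165 MHz = 1.13 m
βl = 2π·l/λ = 2π × 0.0545 = 19.6°
tan(βl) = 0.356
Z_in = Z_0·(Z_L + jZ_0·tanβl)/(Z_0 + jZ_L·tanβl) = 118 + j83.5 Ω
Γ_s = (Z_in − Z_s)/(Z_in + Z_s) = (68.2 + j83.5)/(168 + j83.5), |Γ_s| = 0.574
VSWR = (1 + |Γ_s|)/(1 − |Γ_s|)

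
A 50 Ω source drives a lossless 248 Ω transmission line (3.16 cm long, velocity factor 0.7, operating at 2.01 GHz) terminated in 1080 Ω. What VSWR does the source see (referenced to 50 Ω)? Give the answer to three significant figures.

λ = v/f = 0.7·c / 2.01 GHz = 0.104 m
βl = 2π·l/λ = 2π × 0.302 = 109°
tan(βl) = -2.92
Z_in = Z_0·(Z_L + jZ_0·tanβl)/(Z_0 + jZ_L·tanβl) = 63.2 + j79.9 Ω
Γ_s = (Z_in − Z_s)/(Z_in + Z_s) = (13.2 + j79.9)/(113 + j79.9), |Γ_s| = 0.584
VSWR = (1 + |Γ_s|)/(1 − |Γ_s|)

VSWR ≈ 3.81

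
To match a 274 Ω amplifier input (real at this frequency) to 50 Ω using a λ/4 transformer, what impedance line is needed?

Z_qwt = √(Z_0·R_L) = √(50 × 274) = √13700

Z_qwt ≈ 117 Ω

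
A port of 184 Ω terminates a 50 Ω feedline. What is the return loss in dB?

RL ≈ 4.84 dB

Γ = (184 − 50)/(184 + 50) = 0.573
RL = −20·log₁₀|Γ| = −20·log₁₀(0.573)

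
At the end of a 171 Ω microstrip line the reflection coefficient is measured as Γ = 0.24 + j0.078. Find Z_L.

Z_L = Z_0·(1 + Γ)/(1 − Γ) = 171·(1.24 + j0.078)/(0.76 − j0.078)

Z_L ≈ 274 + j45.7 Ω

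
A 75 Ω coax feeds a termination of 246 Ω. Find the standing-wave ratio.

For a purely resistive load, VSWR = R_L/Z_0 or Z_0/R_L (whichever > 1) = 246/75

VSWR ≈ 3.28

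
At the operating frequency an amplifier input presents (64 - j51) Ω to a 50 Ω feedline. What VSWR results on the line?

Γ = (Z_L − Z_0)/(Z_L + Z_0) = (14 − j51)/(114 − j51)
|Γ| = 52.9/125 = 0.423
VSWR = (1 + |Γ|)/(1 − |Γ|) = 1.42/0.577

VSWR ≈ 2.47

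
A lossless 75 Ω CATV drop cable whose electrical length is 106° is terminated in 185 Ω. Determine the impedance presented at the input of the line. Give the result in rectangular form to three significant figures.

tan(βl) = tan(106°) = -3.49
Z_in = Z_0·(Z_L + jZ_0·tanβl)/(Z_0 + jZ_L·tanβl)
     = 75·(185 − j262)/(75 − j645)

Z_in ≈ 32.5 + j17.7 Ω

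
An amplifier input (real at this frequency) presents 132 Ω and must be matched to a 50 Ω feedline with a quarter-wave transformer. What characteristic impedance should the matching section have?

Z_qwt = √(Z_0·R_L) = √(50 × 132) = √6600

Z_qwt ≈ 81.2 Ω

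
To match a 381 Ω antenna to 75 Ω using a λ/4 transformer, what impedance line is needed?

Z_qwt ≈ 169 Ω

Z_qwt = √(Z_0·R_L) = √(75 × 381) = √28580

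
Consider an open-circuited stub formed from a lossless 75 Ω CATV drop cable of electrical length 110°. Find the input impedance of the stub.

Z_in ≈ +j27.3 Ω

tan(βl) = -2.75
For an open-circuited stub, Z_in = −jZ_0·cot(βl) = −jZ_0/tan(βl)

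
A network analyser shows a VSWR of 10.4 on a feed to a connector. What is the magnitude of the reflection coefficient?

|Γ| ≈ 0.825

|Γ| = (S − 1)/(S + 1) = (10.4 − 1)/(10.4 + 1) = 9.4/11.4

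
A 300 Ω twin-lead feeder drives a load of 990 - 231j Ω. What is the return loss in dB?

RL ≈ 5.11 dB

Γ = (690 − j231)/(1290 − j231), |Γ| = 0.555
RL = −20·log₁₀|Γ| = −20·log₁₀(0.555)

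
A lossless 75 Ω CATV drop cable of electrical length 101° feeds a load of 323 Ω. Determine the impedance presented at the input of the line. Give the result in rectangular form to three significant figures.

Z_in ≈ 18 + j13.8 Ω

tan(βl) = tan(101°) = -5.14
Z_in = Z_0·(Z_L + jZ_0·tanβl)/(Z_0 + jZ_L·tanβl)
     = 75·(323 − j386)/(75 − j1660)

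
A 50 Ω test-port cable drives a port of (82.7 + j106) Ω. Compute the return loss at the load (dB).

RL ≈ 3.7 dB

Γ = (32.7 + j106)/(132.7 + j106), |Γ| = 0.653
RL = −20·log₁₀|Γ| = −20·log₁₀(0.653)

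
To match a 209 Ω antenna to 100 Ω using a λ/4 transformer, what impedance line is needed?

Z_qwt ≈ 145 Ω

Z_qwt = √(Z_0·R_L) = √(100 × 209) = √20900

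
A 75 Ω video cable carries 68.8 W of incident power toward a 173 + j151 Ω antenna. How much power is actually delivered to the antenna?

|Γ| = |(98 + j151)/(248 + j151)| = 0.62
|Γ|² = 0.384
P_refl = |Γ|²·P_inc = 26.4 W, P_del = (1 − |Γ|²)·P_inc = 42.4 W

P_delivered ≈ 42.4 W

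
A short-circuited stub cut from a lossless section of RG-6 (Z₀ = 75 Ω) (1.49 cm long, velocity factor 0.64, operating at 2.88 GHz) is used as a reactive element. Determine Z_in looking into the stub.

Z_in ≈ +j446 Ω

λ = v/f = 0.64·c / 2.88 GHz = 0.0667 m
βl = 2π·l/λ = 2π × 0.224 = 80.5°
tan(βl) = 5.95
For a short-circuited stub, Z_in = jZ_0·tan(βl)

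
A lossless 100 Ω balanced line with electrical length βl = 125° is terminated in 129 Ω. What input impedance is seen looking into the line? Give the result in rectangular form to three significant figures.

Z_in ≈ 89.2 + j21.6 Ω

tan(βl) = tan(125°) = -1.43
Z_in = Z_0·(Z_L + jZ_0·tanβl)/(Z_0 + jZ_L·tanβl)
     = 100·(129 − j143)/(100 − j184)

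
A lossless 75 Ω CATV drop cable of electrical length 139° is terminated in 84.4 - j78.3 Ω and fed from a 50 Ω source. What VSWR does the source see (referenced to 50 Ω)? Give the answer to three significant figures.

VSWR ≈ 3.8

tan(βl) = -0.869
Z_in = Z_0·(Z_L + jZ_0·tanβl)/(Z_0 + jZ_L·tanβl) = 153 + j71.8 Ω
Γ_s = (Z_in − Z_s)/(Z_in + Z_s) = (103 + j71.8)/(203 + j71.8), |Γ_s| = 0.584
VSWR = (1 + |Γ_s|)/(1 − |Γ_s|)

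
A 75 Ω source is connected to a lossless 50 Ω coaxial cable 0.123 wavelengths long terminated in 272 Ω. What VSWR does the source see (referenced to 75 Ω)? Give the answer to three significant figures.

βl = 2π × 0.123 = 44.3°
tan(βl) = 0.975
Z_in = Z_0·(Z_L + jZ_0·tanβl)/(Z_0 + jZ_L·tanβl) = 18.2 − j47.8 Ω
Γ_s = (Z_in − Z_s)/(Z_in + Z_s) = (-56.8 − j47.8)/(93.2 − j47.8), |Γ_s| = 0.709
VSWR = (1 + |Γ_s|)/(1 − |Γ_s|)

VSWR ≈ 5.87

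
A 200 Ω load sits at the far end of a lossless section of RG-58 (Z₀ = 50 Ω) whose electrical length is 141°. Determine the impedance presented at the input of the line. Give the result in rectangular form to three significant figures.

tan(βl) = tan(141°) = -0.81
Z_in = Z_0·(Z_L + jZ_0·tanβl)/(Z_0 + jZ_L·tanβl)
     = 50·(200 − j40.5)/(50 − j162)

Z_in ≈ 28.8 + j52.8 Ω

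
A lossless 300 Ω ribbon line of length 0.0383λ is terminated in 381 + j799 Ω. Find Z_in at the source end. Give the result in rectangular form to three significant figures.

Z_in ≈ 1860 + j845 Ω

βl = 2π × 0.0383 = 13.8°
tan(βl) = tan(13.8°) = 0.245
Z_in = Z_0·(Z_L + jZ_0·tanβl)/(Z_0 + jZ_L·tanβl)
     = 300·(381 + j873)/(104 + j93.5)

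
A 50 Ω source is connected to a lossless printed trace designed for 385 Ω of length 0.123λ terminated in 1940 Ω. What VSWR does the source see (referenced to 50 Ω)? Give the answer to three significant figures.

VSWR ≈ 20.9

βl = 2π × 0.123 = 44.3°
tan(βl) = 0.975
Z_in = Z_0·(Z_L + jZ_0·tanβl)/(Z_0 + jZ_L·tanβl) = 151 − j364 Ω
Γ_s = (Z_in − Z_s)/(Z_in + Z_s) = (101 − j364)/(201 − j364), |Γ_s| = 0.909
VSWR = (1 + |Γ_s|)/(1 − |Γ_s|)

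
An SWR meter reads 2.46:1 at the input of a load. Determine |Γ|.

|Γ| ≈ 0.422

|Γ| = (S − 1)/(S + 1) = (2.46 − 1)/(2.46 + 1) = 1.46/3.46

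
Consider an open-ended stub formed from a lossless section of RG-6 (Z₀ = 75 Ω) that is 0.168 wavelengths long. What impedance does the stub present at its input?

βl = 2π × 0.168 = 60.5°
tan(βl) = 1.77
For an open-ended stub, Z_in = −jZ_0·cot(βl) = −jZ_0/tan(βl)

Z_in ≈ −j42.5 Ω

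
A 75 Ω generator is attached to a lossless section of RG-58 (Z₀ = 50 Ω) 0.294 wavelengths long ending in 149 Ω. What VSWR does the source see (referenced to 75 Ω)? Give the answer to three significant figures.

βl = 2π × 0.294 = 106°
tan(βl) = -3.52
Z_in = Z_0·(Z_L + jZ_0·tanβl)/(Z_0 + jZ_L·tanβl) = 18 + j12.5 Ω
Γ_s = (Z_in − Z_s)/(Z_in + Z_s) = (-57 + j12.5)/(93 + j12.5), |Γ_s| = 0.622
VSWR = (1 + |Γ_s|)/(1 − |Γ_s|)

VSWR ≈ 4.3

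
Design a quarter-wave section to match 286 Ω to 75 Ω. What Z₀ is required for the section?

Z_qwt = √(Z_0·R_L) = √(75 × 286) = √21450

Z_qwt ≈ 146 Ω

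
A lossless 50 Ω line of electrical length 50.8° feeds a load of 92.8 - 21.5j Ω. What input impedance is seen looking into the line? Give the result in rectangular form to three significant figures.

tan(βl) = tan(50.8°) = 1.23
Z_in = Z_0·(Z_L + jZ_0·tanβl)/(Z_0 + jZ_L·tanβl)
     = 50·(92.8 + j39.8)/(76.4 + j114)

Z_in ≈ 30.9 − j20 Ω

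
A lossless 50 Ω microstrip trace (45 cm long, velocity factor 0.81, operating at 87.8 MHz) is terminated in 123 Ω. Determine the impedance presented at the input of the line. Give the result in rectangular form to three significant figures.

Z_in ≈ 26.3 − j24.1 Ω

λ = v/f = 0.81·c / 87.8 MHz = 2.77 m
βl = 2π·l/λ = 2π × 0.163 = 58.5°
tan(βl) = tan(58.5°) = 1.63
Z_in = Z_0·(Z_L + jZ_0·tanβl)/(Z_0 + jZ_L·tanβl)
     = 50·(123 + j81.7)/(50 + j201)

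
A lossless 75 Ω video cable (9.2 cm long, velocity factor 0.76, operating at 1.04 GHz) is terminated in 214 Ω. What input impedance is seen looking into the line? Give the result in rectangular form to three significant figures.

Z_in ≈ 80.1 + j84.9 Ω

λ = v/f = 0.76·c / 1.04 GHz = 0.219 m
βl = 2π·l/λ = 2π × 0.42 = 151°
tan(βl) = tan(151°) = -0.553
Z_in = Z_0·(Z_L + jZ_0·tanβl)/(Z_0 + jZ_L·tanβl)
     = 75·(214 − j41.4)/(75 − j118)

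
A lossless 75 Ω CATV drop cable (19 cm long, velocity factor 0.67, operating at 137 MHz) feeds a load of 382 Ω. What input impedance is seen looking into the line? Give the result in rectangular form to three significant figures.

Z_in ≈ 26.9 − j65.9 Ω

λ = v/f = 0.67·c / 137 MHz = 1.47 m
βl = 2π·l/λ = 2π × 0.13 = 46.6°
tan(βl) = tan(46.6°) = 1.06
Z_in = Z_0·(Z_L + jZ_0·tanβl)/(Z_0 + jZ_L·tanβl)
     = 75·(382 + j79.4)/(75 + j404)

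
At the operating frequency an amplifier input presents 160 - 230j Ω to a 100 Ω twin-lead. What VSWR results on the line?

VSWR ≈ 5.34

Γ = (Z_L − Z_0)/(Z_L + Z_0) = (60 − j230)/(260 − j230)
|Γ| = 238/347 = 0.685
VSWR = (1 + |Γ|)/(1 − |Γ|) = 1.68/0.315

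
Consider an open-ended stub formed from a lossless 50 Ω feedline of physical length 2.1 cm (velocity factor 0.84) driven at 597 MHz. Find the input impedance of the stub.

λ = v/f = 0.84·c / 597 MHz = 0.422 m
βl = 2π·l/λ = 2π × 0.0498 = 17.9°
tan(βl) = 0.323
For an open-ended stub, Z_in = −jZ_0·cot(βl) = −jZ_0/tan(βl)

Z_in ≈ −j155 Ω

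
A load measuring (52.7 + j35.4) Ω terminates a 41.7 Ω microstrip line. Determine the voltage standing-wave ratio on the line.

Γ = (Z_L − Z_0)/(Z_L + Z_0) = (11 + j35.4)/(94.4 + j35.4)
|Γ| = 37.1/101 = 0.368
VSWR = (1 + |Γ|)/(1 − |Γ|) = 1.37/0.632

VSWR ≈ 2.16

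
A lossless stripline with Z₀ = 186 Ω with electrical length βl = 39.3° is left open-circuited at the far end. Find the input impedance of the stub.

Z_in ≈ −j227 Ω

tan(βl) = 0.818
For an open-circuited stub, Z_in = −jZ_0·cot(βl) = −jZ_0/tan(βl)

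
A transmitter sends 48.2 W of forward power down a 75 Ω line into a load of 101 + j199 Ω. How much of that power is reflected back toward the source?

P_reflected ≈ 27.5 W

|Γ| = |(26 + j199)/(176 + j199)| = 0.755
|Γ|² = 0.571
P_refl = |Γ|²·P_inc = 27.5 W, P_del = (1 − |Γ|²)·P_inc = 20.7 W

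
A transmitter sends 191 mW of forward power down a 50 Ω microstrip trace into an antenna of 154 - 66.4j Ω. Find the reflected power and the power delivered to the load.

|Γ| = |(104 − j66.4)/(204 − j66.4)| = 0.575
|Γ|² = 0.331
P_refl = |Γ|²·P_inc = 63.2 mW, P_del = (1 − |Γ|²)·P_inc = 128 mW

P_reflected ≈ 63.2 mW; P_delivered ≈ 128 mW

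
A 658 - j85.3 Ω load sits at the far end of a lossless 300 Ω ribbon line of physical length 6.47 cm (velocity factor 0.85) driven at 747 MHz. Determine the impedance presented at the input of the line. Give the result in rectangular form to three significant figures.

Z_in ≈ 145 − j74.7 Ω

λ = v/f = 0.85·c / 747 MHz = 0.341 m
βl = 2π·l/λ = 2π × 0.19 = 68.2°
tan(βl) = tan(68.2°) = 2.5
Z_in = Z_0·(Z_L + jZ_0·tanβl)/(Z_0 + jZ_L·tanβl)
     = 300·(658 + j666)/(514 + j1650)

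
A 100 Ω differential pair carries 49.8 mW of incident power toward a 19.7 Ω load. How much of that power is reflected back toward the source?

P_reflected ≈ 22.4 mW

Γ = (19.7 − 100)/(19.7 + 100) = -0.671
|Γ|² = 0.45
P_refl = |Γ|²·P_inc = 22.4 mW, P_del = (1 − |Γ|²)·P_inc = 27.4 mW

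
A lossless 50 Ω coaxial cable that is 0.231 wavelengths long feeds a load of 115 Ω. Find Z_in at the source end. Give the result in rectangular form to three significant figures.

Z_in ≈ 22 − j4.85 Ω

βl = 2π × 0.231 = 83.2°
tan(βl) = tan(83.2°) = 8.34
Z_in = Z_0·(Z_L + jZ_0·tanβl)/(Z_0 + jZ_L·tanβl)
     = 50·(115 + j417)/(50 + j959)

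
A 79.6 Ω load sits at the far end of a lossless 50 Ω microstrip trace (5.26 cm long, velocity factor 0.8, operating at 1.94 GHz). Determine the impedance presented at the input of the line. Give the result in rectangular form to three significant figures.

λ = v/f = 0.8·c / 1.94 GHz = 0.124 m
βl = 2π·l/λ = 2π × 0.425 = 153°
tan(βl) = tan(153°) = -0.508
Z_in = Z_0·(Z_L + jZ_0·tanβl)/(Z_0 + jZ_L·tanβl)
     = 50·(79.6 − j25.4)/(50 − j40.4)

Z_in ≈ 60.5 + j23.6 Ω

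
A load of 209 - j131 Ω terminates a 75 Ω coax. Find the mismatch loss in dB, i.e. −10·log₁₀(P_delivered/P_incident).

mismatch loss ≈ 1.93 dB

Γ = (134 − j131)/(284 − j131), |Γ| = 0.599
|Γ|² = 0.359, so P_del/P_inc = 1 − |Γ|² = 0.641
ML = −10·log₁₀(1 − |Γ|²)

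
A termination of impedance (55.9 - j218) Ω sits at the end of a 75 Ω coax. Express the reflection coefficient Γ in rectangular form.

Γ ≈ 0.696 − j0.506

Γ = (Z_L − Z_0)/(Z_L + Z_0) = (-19.1 − j218)/(130.9 − j218)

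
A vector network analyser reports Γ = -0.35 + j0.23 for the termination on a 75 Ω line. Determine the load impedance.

Z_L = Z_0·(1 + Γ)/(1 − Γ) = 75·(0.65 + j0.23)/(1.35 − j0.23)

Z_L ≈ 33 + j18.4 Ω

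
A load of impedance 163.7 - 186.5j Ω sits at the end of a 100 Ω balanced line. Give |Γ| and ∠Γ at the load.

Γ ≈ 0.61 ∠ -35.9°

Γ = (Z_L − Z_0)/(Z_L + Z_0) = (63.7 − j186.5)/(263.7 − j186.5)
|Γ| = 197/323 = 0.61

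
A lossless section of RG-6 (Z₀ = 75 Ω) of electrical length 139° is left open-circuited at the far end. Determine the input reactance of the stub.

X_in ≈ 86.3 Ω (inductive)

tan(βl) = -0.869
For an open-circuited stub, Z_in = −jZ_0·cot(βl) = −jZ_0/tan(βl)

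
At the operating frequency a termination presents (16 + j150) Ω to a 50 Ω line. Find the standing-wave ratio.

Γ = (Z_L − Z_0)/(Z_L + Z_0) = (-34 + j150)/(66 + j150)
|Γ| = 154/164 = 0.939
VSWR = (1 + |Γ|)/(1 − |Γ|) = 1.94/0.0615

VSWR ≈ 31.5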